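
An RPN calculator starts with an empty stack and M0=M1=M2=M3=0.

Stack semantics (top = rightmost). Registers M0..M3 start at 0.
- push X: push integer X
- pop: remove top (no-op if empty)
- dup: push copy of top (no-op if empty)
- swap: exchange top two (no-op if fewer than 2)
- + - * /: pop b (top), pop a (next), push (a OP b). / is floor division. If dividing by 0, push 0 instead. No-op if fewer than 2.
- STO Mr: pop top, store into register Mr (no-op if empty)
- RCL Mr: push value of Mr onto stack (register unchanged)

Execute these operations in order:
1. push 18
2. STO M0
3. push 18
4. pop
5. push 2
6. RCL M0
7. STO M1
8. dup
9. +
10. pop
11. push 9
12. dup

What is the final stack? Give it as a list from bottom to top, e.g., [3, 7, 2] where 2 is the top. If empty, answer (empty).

Answer: [9, 9]

Derivation:
After op 1 (push 18): stack=[18] mem=[0,0,0,0]
After op 2 (STO M0): stack=[empty] mem=[18,0,0,0]
After op 3 (push 18): stack=[18] mem=[18,0,0,0]
After op 4 (pop): stack=[empty] mem=[18,0,0,0]
After op 5 (push 2): stack=[2] mem=[18,0,0,0]
After op 6 (RCL M0): stack=[2,18] mem=[18,0,0,0]
After op 7 (STO M1): stack=[2] mem=[18,18,0,0]
After op 8 (dup): stack=[2,2] mem=[18,18,0,0]
After op 9 (+): stack=[4] mem=[18,18,0,0]
After op 10 (pop): stack=[empty] mem=[18,18,0,0]
After op 11 (push 9): stack=[9] mem=[18,18,0,0]
After op 12 (dup): stack=[9,9] mem=[18,18,0,0]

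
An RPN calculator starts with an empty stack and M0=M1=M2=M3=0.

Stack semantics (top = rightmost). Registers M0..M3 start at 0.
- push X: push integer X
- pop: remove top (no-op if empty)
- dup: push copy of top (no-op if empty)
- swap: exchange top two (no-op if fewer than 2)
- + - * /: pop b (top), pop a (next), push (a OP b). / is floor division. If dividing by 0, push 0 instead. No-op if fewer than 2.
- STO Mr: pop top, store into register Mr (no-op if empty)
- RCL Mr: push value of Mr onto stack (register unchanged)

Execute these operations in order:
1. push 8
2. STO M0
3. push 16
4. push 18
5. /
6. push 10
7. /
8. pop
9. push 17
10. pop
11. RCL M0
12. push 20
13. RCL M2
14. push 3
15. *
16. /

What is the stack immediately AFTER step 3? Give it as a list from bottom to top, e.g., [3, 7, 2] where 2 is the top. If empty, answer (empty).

After op 1 (push 8): stack=[8] mem=[0,0,0,0]
After op 2 (STO M0): stack=[empty] mem=[8,0,0,0]
After op 3 (push 16): stack=[16] mem=[8,0,0,0]

[16]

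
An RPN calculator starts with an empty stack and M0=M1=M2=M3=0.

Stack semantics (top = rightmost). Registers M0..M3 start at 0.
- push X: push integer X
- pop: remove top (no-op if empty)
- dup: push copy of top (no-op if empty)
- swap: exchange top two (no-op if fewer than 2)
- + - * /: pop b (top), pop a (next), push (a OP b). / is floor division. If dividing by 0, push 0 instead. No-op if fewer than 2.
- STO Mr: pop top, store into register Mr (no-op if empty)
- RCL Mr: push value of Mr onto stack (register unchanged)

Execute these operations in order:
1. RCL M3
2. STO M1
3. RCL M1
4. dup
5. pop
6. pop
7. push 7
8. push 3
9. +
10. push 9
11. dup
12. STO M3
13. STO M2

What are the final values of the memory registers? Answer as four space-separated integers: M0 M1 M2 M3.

After op 1 (RCL M3): stack=[0] mem=[0,0,0,0]
After op 2 (STO M1): stack=[empty] mem=[0,0,0,0]
After op 3 (RCL M1): stack=[0] mem=[0,0,0,0]
After op 4 (dup): stack=[0,0] mem=[0,0,0,0]
After op 5 (pop): stack=[0] mem=[0,0,0,0]
After op 6 (pop): stack=[empty] mem=[0,0,0,0]
After op 7 (push 7): stack=[7] mem=[0,0,0,0]
After op 8 (push 3): stack=[7,3] mem=[0,0,0,0]
After op 9 (+): stack=[10] mem=[0,0,0,0]
After op 10 (push 9): stack=[10,9] mem=[0,0,0,0]
After op 11 (dup): stack=[10,9,9] mem=[0,0,0,0]
After op 12 (STO M3): stack=[10,9] mem=[0,0,0,9]
After op 13 (STO M2): stack=[10] mem=[0,0,9,9]

Answer: 0 0 9 9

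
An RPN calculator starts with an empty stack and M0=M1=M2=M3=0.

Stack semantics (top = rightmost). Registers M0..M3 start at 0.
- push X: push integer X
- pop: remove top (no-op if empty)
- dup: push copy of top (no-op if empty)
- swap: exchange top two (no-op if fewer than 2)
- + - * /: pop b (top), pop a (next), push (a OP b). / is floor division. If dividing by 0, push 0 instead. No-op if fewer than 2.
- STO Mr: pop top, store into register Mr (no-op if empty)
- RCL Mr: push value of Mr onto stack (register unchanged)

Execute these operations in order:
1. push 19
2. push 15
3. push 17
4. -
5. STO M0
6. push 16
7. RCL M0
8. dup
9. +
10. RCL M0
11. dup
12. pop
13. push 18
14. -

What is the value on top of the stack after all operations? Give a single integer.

Answer: -20

Derivation:
After op 1 (push 19): stack=[19] mem=[0,0,0,0]
After op 2 (push 15): stack=[19,15] mem=[0,0,0,0]
After op 3 (push 17): stack=[19,15,17] mem=[0,0,0,0]
After op 4 (-): stack=[19,-2] mem=[0,0,0,0]
After op 5 (STO M0): stack=[19] mem=[-2,0,0,0]
After op 6 (push 16): stack=[19,16] mem=[-2,0,0,0]
After op 7 (RCL M0): stack=[19,16,-2] mem=[-2,0,0,0]
After op 8 (dup): stack=[19,16,-2,-2] mem=[-2,0,0,0]
After op 9 (+): stack=[19,16,-4] mem=[-2,0,0,0]
After op 10 (RCL M0): stack=[19,16,-4,-2] mem=[-2,0,0,0]
After op 11 (dup): stack=[19,16,-4,-2,-2] mem=[-2,0,0,0]
After op 12 (pop): stack=[19,16,-4,-2] mem=[-2,0,0,0]
After op 13 (push 18): stack=[19,16,-4,-2,18] mem=[-2,0,0,0]
After op 14 (-): stack=[19,16,-4,-20] mem=[-2,0,0,0]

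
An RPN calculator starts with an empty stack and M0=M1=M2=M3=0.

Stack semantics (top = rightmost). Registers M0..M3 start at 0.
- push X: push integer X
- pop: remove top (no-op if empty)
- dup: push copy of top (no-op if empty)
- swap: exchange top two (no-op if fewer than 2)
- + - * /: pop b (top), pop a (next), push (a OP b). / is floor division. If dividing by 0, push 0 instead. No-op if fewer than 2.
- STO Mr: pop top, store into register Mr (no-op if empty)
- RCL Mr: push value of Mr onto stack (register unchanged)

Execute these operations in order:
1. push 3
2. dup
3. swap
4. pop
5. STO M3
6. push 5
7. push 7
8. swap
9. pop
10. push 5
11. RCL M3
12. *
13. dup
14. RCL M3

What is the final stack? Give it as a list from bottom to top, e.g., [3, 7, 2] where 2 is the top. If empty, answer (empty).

After op 1 (push 3): stack=[3] mem=[0,0,0,0]
After op 2 (dup): stack=[3,3] mem=[0,0,0,0]
After op 3 (swap): stack=[3,3] mem=[0,0,0,0]
After op 4 (pop): stack=[3] mem=[0,0,0,0]
After op 5 (STO M3): stack=[empty] mem=[0,0,0,3]
After op 6 (push 5): stack=[5] mem=[0,0,0,3]
After op 7 (push 7): stack=[5,7] mem=[0,0,0,3]
After op 8 (swap): stack=[7,5] mem=[0,0,0,3]
After op 9 (pop): stack=[7] mem=[0,0,0,3]
After op 10 (push 5): stack=[7,5] mem=[0,0,0,3]
After op 11 (RCL M3): stack=[7,5,3] mem=[0,0,0,3]
After op 12 (*): stack=[7,15] mem=[0,0,0,3]
After op 13 (dup): stack=[7,15,15] mem=[0,0,0,3]
After op 14 (RCL M3): stack=[7,15,15,3] mem=[0,0,0,3]

Answer: [7, 15, 15, 3]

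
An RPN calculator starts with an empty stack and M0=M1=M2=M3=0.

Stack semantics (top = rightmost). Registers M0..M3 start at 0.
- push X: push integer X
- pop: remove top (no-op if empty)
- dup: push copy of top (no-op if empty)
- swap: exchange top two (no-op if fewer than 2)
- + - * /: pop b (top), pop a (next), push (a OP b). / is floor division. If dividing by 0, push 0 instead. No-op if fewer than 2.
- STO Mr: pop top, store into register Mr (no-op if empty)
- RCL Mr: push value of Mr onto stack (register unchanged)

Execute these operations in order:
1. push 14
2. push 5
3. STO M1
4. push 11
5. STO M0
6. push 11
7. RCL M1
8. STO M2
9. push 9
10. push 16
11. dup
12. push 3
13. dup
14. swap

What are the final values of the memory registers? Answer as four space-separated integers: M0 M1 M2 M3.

Answer: 11 5 5 0

Derivation:
After op 1 (push 14): stack=[14] mem=[0,0,0,0]
After op 2 (push 5): stack=[14,5] mem=[0,0,0,0]
After op 3 (STO M1): stack=[14] mem=[0,5,0,0]
After op 4 (push 11): stack=[14,11] mem=[0,5,0,0]
After op 5 (STO M0): stack=[14] mem=[11,5,0,0]
After op 6 (push 11): stack=[14,11] mem=[11,5,0,0]
After op 7 (RCL M1): stack=[14,11,5] mem=[11,5,0,0]
After op 8 (STO M2): stack=[14,11] mem=[11,5,5,0]
After op 9 (push 9): stack=[14,11,9] mem=[11,5,5,0]
After op 10 (push 16): stack=[14,11,9,16] mem=[11,5,5,0]
After op 11 (dup): stack=[14,11,9,16,16] mem=[11,5,5,0]
After op 12 (push 3): stack=[14,11,9,16,16,3] mem=[11,5,5,0]
After op 13 (dup): stack=[14,11,9,16,16,3,3] mem=[11,5,5,0]
After op 14 (swap): stack=[14,11,9,16,16,3,3] mem=[11,5,5,0]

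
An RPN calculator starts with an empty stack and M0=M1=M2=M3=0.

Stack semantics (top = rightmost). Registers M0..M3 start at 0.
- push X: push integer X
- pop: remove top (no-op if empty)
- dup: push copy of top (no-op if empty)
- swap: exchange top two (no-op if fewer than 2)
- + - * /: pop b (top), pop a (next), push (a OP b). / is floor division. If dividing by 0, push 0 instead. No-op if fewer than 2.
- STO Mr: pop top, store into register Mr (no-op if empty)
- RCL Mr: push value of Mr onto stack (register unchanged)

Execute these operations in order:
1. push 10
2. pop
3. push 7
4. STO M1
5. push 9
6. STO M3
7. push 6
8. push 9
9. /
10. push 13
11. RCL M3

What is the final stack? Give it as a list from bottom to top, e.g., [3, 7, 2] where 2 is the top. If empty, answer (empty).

After op 1 (push 10): stack=[10] mem=[0,0,0,0]
After op 2 (pop): stack=[empty] mem=[0,0,0,0]
After op 3 (push 7): stack=[7] mem=[0,0,0,0]
After op 4 (STO M1): stack=[empty] mem=[0,7,0,0]
After op 5 (push 9): stack=[9] mem=[0,7,0,0]
After op 6 (STO M3): stack=[empty] mem=[0,7,0,9]
After op 7 (push 6): stack=[6] mem=[0,7,0,9]
After op 8 (push 9): stack=[6,9] mem=[0,7,0,9]
After op 9 (/): stack=[0] mem=[0,7,0,9]
After op 10 (push 13): stack=[0,13] mem=[0,7,0,9]
After op 11 (RCL M3): stack=[0,13,9] mem=[0,7,0,9]

Answer: [0, 13, 9]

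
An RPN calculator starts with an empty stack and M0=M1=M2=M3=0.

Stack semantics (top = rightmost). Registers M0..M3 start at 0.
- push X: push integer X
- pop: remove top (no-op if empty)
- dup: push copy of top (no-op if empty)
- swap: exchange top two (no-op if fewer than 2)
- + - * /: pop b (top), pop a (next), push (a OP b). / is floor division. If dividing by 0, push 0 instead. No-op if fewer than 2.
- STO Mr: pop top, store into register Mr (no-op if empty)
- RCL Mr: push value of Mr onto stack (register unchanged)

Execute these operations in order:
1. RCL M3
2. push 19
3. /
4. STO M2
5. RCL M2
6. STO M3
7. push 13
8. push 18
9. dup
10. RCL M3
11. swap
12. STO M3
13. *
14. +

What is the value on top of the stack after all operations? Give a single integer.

After op 1 (RCL M3): stack=[0] mem=[0,0,0,0]
After op 2 (push 19): stack=[0,19] mem=[0,0,0,0]
After op 3 (/): stack=[0] mem=[0,0,0,0]
After op 4 (STO M2): stack=[empty] mem=[0,0,0,0]
After op 5 (RCL M2): stack=[0] mem=[0,0,0,0]
After op 6 (STO M3): stack=[empty] mem=[0,0,0,0]
After op 7 (push 13): stack=[13] mem=[0,0,0,0]
After op 8 (push 18): stack=[13,18] mem=[0,0,0,0]
After op 9 (dup): stack=[13,18,18] mem=[0,0,0,0]
After op 10 (RCL M3): stack=[13,18,18,0] mem=[0,0,0,0]
After op 11 (swap): stack=[13,18,0,18] mem=[0,0,0,0]
After op 12 (STO M3): stack=[13,18,0] mem=[0,0,0,18]
After op 13 (*): stack=[13,0] mem=[0,0,0,18]
After op 14 (+): stack=[13] mem=[0,0,0,18]

Answer: 13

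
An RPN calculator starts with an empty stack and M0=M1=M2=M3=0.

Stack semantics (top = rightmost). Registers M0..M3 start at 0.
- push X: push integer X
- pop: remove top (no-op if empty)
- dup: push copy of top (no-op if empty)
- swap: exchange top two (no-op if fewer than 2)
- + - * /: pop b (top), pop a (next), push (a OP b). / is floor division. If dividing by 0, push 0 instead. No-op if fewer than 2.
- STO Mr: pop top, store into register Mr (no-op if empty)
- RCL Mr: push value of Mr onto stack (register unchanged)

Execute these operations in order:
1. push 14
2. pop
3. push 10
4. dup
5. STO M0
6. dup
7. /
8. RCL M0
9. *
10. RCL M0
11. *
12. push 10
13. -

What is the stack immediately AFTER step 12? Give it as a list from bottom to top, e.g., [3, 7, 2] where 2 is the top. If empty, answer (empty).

After op 1 (push 14): stack=[14] mem=[0,0,0,0]
After op 2 (pop): stack=[empty] mem=[0,0,0,0]
After op 3 (push 10): stack=[10] mem=[0,0,0,0]
After op 4 (dup): stack=[10,10] mem=[0,0,0,0]
After op 5 (STO M0): stack=[10] mem=[10,0,0,0]
After op 6 (dup): stack=[10,10] mem=[10,0,0,0]
After op 7 (/): stack=[1] mem=[10,0,0,0]
After op 8 (RCL M0): stack=[1,10] mem=[10,0,0,0]
After op 9 (*): stack=[10] mem=[10,0,0,0]
After op 10 (RCL M0): stack=[10,10] mem=[10,0,0,0]
After op 11 (*): stack=[100] mem=[10,0,0,0]
After op 12 (push 10): stack=[100,10] mem=[10,0,0,0]

[100, 10]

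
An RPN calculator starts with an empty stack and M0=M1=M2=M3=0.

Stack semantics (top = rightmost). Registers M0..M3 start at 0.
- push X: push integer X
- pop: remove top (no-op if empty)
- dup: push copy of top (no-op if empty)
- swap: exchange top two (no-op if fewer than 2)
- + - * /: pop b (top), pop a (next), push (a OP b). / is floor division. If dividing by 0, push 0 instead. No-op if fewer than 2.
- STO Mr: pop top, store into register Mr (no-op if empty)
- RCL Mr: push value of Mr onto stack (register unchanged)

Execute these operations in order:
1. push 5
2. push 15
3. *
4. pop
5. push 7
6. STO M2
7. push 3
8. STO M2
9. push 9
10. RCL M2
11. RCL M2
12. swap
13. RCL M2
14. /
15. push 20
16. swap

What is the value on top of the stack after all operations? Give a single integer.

After op 1 (push 5): stack=[5] mem=[0,0,0,0]
After op 2 (push 15): stack=[5,15] mem=[0,0,0,0]
After op 3 (*): stack=[75] mem=[0,0,0,0]
After op 4 (pop): stack=[empty] mem=[0,0,0,0]
After op 5 (push 7): stack=[7] mem=[0,0,0,0]
After op 6 (STO M2): stack=[empty] mem=[0,0,7,0]
After op 7 (push 3): stack=[3] mem=[0,0,7,0]
After op 8 (STO M2): stack=[empty] mem=[0,0,3,0]
After op 9 (push 9): stack=[9] mem=[0,0,3,0]
After op 10 (RCL M2): stack=[9,3] mem=[0,0,3,0]
After op 11 (RCL M2): stack=[9,3,3] mem=[0,0,3,0]
After op 12 (swap): stack=[9,3,3] mem=[0,0,3,0]
After op 13 (RCL M2): stack=[9,3,3,3] mem=[0,0,3,0]
After op 14 (/): stack=[9,3,1] mem=[0,0,3,0]
After op 15 (push 20): stack=[9,3,1,20] mem=[0,0,3,0]
After op 16 (swap): stack=[9,3,20,1] mem=[0,0,3,0]

Answer: 1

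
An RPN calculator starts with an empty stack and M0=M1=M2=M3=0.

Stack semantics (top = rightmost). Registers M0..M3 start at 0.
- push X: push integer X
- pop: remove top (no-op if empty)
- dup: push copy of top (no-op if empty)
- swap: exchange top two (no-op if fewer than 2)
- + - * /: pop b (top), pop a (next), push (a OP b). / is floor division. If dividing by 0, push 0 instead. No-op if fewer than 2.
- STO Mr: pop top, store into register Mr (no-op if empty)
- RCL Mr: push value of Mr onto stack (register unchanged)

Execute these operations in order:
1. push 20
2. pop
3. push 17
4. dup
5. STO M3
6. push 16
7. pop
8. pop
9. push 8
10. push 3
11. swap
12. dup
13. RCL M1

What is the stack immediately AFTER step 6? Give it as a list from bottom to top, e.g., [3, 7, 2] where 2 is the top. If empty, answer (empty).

After op 1 (push 20): stack=[20] mem=[0,0,0,0]
After op 2 (pop): stack=[empty] mem=[0,0,0,0]
After op 3 (push 17): stack=[17] mem=[0,0,0,0]
After op 4 (dup): stack=[17,17] mem=[0,0,0,0]
After op 5 (STO M3): stack=[17] mem=[0,0,0,17]
After op 6 (push 16): stack=[17,16] mem=[0,0,0,17]

[17, 16]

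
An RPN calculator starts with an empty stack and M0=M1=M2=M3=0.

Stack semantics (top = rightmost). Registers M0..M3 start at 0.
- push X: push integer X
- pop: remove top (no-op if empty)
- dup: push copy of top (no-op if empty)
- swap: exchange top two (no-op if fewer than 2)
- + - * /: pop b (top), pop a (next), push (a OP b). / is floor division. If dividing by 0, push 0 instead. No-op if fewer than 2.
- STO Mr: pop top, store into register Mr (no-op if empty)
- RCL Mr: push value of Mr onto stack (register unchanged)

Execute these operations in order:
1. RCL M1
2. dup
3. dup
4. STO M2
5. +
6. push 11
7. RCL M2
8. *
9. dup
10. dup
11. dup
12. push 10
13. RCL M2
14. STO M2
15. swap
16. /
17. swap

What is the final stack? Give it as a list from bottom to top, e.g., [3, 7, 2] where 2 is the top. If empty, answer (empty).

After op 1 (RCL M1): stack=[0] mem=[0,0,0,0]
After op 2 (dup): stack=[0,0] mem=[0,0,0,0]
After op 3 (dup): stack=[0,0,0] mem=[0,0,0,0]
After op 4 (STO M2): stack=[0,0] mem=[0,0,0,0]
After op 5 (+): stack=[0] mem=[0,0,0,0]
After op 6 (push 11): stack=[0,11] mem=[0,0,0,0]
After op 7 (RCL M2): stack=[0,11,0] mem=[0,0,0,0]
After op 8 (*): stack=[0,0] mem=[0,0,0,0]
After op 9 (dup): stack=[0,0,0] mem=[0,0,0,0]
After op 10 (dup): stack=[0,0,0,0] mem=[0,0,0,0]
After op 11 (dup): stack=[0,0,0,0,0] mem=[0,0,0,0]
After op 12 (push 10): stack=[0,0,0,0,0,10] mem=[0,0,0,0]
After op 13 (RCL M2): stack=[0,0,0,0,0,10,0] mem=[0,0,0,0]
After op 14 (STO M2): stack=[0,0,0,0,0,10] mem=[0,0,0,0]
After op 15 (swap): stack=[0,0,0,0,10,0] mem=[0,0,0,0]
After op 16 (/): stack=[0,0,0,0,0] mem=[0,0,0,0]
After op 17 (swap): stack=[0,0,0,0,0] mem=[0,0,0,0]

Answer: [0, 0, 0, 0, 0]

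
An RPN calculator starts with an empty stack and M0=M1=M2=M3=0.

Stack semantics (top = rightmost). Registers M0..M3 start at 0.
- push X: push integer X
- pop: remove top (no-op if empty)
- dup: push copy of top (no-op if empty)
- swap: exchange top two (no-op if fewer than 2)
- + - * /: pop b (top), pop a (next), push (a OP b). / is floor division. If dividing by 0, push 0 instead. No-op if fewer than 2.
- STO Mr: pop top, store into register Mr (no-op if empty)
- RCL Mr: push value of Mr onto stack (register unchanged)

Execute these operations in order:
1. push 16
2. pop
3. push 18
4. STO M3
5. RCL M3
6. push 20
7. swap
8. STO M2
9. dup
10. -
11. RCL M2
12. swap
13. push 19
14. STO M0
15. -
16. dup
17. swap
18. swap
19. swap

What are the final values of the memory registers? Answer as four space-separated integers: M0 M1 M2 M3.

After op 1 (push 16): stack=[16] mem=[0,0,0,0]
After op 2 (pop): stack=[empty] mem=[0,0,0,0]
After op 3 (push 18): stack=[18] mem=[0,0,0,0]
After op 4 (STO M3): stack=[empty] mem=[0,0,0,18]
After op 5 (RCL M3): stack=[18] mem=[0,0,0,18]
After op 6 (push 20): stack=[18,20] mem=[0,0,0,18]
After op 7 (swap): stack=[20,18] mem=[0,0,0,18]
After op 8 (STO M2): stack=[20] mem=[0,0,18,18]
After op 9 (dup): stack=[20,20] mem=[0,0,18,18]
After op 10 (-): stack=[0] mem=[0,0,18,18]
After op 11 (RCL M2): stack=[0,18] mem=[0,0,18,18]
After op 12 (swap): stack=[18,0] mem=[0,0,18,18]
After op 13 (push 19): stack=[18,0,19] mem=[0,0,18,18]
After op 14 (STO M0): stack=[18,0] mem=[19,0,18,18]
After op 15 (-): stack=[18] mem=[19,0,18,18]
After op 16 (dup): stack=[18,18] mem=[19,0,18,18]
After op 17 (swap): stack=[18,18] mem=[19,0,18,18]
After op 18 (swap): stack=[18,18] mem=[19,0,18,18]
After op 19 (swap): stack=[18,18] mem=[19,0,18,18]

Answer: 19 0 18 18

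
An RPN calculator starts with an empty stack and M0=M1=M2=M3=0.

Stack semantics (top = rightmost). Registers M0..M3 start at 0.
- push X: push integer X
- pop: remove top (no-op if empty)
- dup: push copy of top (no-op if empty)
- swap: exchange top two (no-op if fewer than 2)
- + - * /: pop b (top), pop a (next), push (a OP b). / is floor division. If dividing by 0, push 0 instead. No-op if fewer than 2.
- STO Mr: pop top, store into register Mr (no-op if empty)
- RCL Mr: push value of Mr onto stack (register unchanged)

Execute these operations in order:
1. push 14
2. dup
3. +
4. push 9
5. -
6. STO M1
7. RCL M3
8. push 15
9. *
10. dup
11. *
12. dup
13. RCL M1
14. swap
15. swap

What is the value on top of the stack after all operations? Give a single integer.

After op 1 (push 14): stack=[14] mem=[0,0,0,0]
After op 2 (dup): stack=[14,14] mem=[0,0,0,0]
After op 3 (+): stack=[28] mem=[0,0,0,0]
After op 4 (push 9): stack=[28,9] mem=[0,0,0,0]
After op 5 (-): stack=[19] mem=[0,0,0,0]
After op 6 (STO M1): stack=[empty] mem=[0,19,0,0]
After op 7 (RCL M3): stack=[0] mem=[0,19,0,0]
After op 8 (push 15): stack=[0,15] mem=[0,19,0,0]
After op 9 (*): stack=[0] mem=[0,19,0,0]
After op 10 (dup): stack=[0,0] mem=[0,19,0,0]
After op 11 (*): stack=[0] mem=[0,19,0,0]
After op 12 (dup): stack=[0,0] mem=[0,19,0,0]
After op 13 (RCL M1): stack=[0,0,19] mem=[0,19,0,0]
After op 14 (swap): stack=[0,19,0] mem=[0,19,0,0]
After op 15 (swap): stack=[0,0,19] mem=[0,19,0,0]

Answer: 19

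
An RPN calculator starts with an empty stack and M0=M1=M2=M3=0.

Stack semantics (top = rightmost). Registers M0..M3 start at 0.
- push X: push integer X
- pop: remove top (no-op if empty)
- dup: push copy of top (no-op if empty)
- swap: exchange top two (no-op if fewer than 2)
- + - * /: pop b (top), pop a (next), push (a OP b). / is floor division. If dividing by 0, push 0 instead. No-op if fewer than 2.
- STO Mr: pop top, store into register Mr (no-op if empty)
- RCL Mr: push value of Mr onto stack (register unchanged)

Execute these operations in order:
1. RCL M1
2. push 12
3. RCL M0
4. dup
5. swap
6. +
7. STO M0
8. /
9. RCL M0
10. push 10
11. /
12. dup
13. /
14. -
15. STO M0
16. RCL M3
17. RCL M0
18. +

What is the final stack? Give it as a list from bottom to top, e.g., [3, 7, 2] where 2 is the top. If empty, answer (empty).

After op 1 (RCL M1): stack=[0] mem=[0,0,0,0]
After op 2 (push 12): stack=[0,12] mem=[0,0,0,0]
After op 3 (RCL M0): stack=[0,12,0] mem=[0,0,0,0]
After op 4 (dup): stack=[0,12,0,0] mem=[0,0,0,0]
After op 5 (swap): stack=[0,12,0,0] mem=[0,0,0,0]
After op 6 (+): stack=[0,12,0] mem=[0,0,0,0]
After op 7 (STO M0): stack=[0,12] mem=[0,0,0,0]
After op 8 (/): stack=[0] mem=[0,0,0,0]
After op 9 (RCL M0): stack=[0,0] mem=[0,0,0,0]
After op 10 (push 10): stack=[0,0,10] mem=[0,0,0,0]
After op 11 (/): stack=[0,0] mem=[0,0,0,0]
After op 12 (dup): stack=[0,0,0] mem=[0,0,0,0]
After op 13 (/): stack=[0,0] mem=[0,0,0,0]
After op 14 (-): stack=[0] mem=[0,0,0,0]
After op 15 (STO M0): stack=[empty] mem=[0,0,0,0]
After op 16 (RCL M3): stack=[0] mem=[0,0,0,0]
After op 17 (RCL M0): stack=[0,0] mem=[0,0,0,0]
After op 18 (+): stack=[0] mem=[0,0,0,0]

Answer: [0]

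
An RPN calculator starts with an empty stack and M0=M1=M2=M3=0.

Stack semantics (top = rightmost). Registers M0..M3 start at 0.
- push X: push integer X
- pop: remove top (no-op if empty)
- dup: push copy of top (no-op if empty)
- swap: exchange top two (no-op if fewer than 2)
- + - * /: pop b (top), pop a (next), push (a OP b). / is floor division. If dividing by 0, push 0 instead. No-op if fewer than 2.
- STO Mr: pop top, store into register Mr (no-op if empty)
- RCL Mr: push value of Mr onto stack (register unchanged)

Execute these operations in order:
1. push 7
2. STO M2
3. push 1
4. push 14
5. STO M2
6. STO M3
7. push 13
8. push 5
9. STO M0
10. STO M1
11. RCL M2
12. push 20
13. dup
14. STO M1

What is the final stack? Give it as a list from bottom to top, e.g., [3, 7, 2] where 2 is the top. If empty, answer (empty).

After op 1 (push 7): stack=[7] mem=[0,0,0,0]
After op 2 (STO M2): stack=[empty] mem=[0,0,7,0]
After op 3 (push 1): stack=[1] mem=[0,0,7,0]
After op 4 (push 14): stack=[1,14] mem=[0,0,7,0]
After op 5 (STO M2): stack=[1] mem=[0,0,14,0]
After op 6 (STO M3): stack=[empty] mem=[0,0,14,1]
After op 7 (push 13): stack=[13] mem=[0,0,14,1]
After op 8 (push 5): stack=[13,5] mem=[0,0,14,1]
After op 9 (STO M0): stack=[13] mem=[5,0,14,1]
After op 10 (STO M1): stack=[empty] mem=[5,13,14,1]
After op 11 (RCL M2): stack=[14] mem=[5,13,14,1]
After op 12 (push 20): stack=[14,20] mem=[5,13,14,1]
After op 13 (dup): stack=[14,20,20] mem=[5,13,14,1]
After op 14 (STO M1): stack=[14,20] mem=[5,20,14,1]

Answer: [14, 20]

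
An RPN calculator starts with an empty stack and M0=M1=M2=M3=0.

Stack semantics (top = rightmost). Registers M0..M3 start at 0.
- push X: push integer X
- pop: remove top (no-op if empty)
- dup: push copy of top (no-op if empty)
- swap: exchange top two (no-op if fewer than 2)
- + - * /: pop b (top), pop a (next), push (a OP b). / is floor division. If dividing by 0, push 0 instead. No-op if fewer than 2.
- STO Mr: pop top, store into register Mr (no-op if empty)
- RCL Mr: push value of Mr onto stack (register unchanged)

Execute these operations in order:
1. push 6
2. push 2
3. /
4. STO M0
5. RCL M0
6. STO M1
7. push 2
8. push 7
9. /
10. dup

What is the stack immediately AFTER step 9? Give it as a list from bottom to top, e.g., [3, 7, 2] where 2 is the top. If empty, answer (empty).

After op 1 (push 6): stack=[6] mem=[0,0,0,0]
After op 2 (push 2): stack=[6,2] mem=[0,0,0,0]
After op 3 (/): stack=[3] mem=[0,0,0,0]
After op 4 (STO M0): stack=[empty] mem=[3,0,0,0]
After op 5 (RCL M0): stack=[3] mem=[3,0,0,0]
After op 6 (STO M1): stack=[empty] mem=[3,3,0,0]
After op 7 (push 2): stack=[2] mem=[3,3,0,0]
After op 8 (push 7): stack=[2,7] mem=[3,3,0,0]
After op 9 (/): stack=[0] mem=[3,3,0,0]

[0]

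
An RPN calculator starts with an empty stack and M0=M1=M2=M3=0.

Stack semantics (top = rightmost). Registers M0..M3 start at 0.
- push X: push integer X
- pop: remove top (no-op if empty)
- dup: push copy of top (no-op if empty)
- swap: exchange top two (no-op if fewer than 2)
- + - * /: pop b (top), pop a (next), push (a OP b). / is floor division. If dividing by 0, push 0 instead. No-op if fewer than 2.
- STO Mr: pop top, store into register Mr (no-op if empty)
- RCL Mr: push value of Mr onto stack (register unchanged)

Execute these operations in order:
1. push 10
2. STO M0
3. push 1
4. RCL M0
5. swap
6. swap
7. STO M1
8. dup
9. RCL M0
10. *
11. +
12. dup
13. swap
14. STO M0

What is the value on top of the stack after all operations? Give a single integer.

Answer: 11

Derivation:
After op 1 (push 10): stack=[10] mem=[0,0,0,0]
After op 2 (STO M0): stack=[empty] mem=[10,0,0,0]
After op 3 (push 1): stack=[1] mem=[10,0,0,0]
After op 4 (RCL M0): stack=[1,10] mem=[10,0,0,0]
After op 5 (swap): stack=[10,1] mem=[10,0,0,0]
After op 6 (swap): stack=[1,10] mem=[10,0,0,0]
After op 7 (STO M1): stack=[1] mem=[10,10,0,0]
After op 8 (dup): stack=[1,1] mem=[10,10,0,0]
After op 9 (RCL M0): stack=[1,1,10] mem=[10,10,0,0]
After op 10 (*): stack=[1,10] mem=[10,10,0,0]
After op 11 (+): stack=[11] mem=[10,10,0,0]
After op 12 (dup): stack=[11,11] mem=[10,10,0,0]
After op 13 (swap): stack=[11,11] mem=[10,10,0,0]
After op 14 (STO M0): stack=[11] mem=[11,10,0,0]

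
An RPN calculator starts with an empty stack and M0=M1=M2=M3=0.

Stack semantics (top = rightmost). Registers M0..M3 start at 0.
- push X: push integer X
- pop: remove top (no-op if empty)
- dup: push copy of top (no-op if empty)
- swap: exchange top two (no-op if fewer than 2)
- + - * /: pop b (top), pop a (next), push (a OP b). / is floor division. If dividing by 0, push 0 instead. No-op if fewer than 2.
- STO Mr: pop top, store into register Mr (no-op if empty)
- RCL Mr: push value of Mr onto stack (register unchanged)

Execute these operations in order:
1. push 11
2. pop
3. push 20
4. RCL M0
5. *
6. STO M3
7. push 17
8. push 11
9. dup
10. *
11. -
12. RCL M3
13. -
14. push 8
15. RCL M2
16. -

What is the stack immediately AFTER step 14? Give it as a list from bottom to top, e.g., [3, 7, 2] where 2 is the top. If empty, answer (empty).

After op 1 (push 11): stack=[11] mem=[0,0,0,0]
After op 2 (pop): stack=[empty] mem=[0,0,0,0]
After op 3 (push 20): stack=[20] mem=[0,0,0,0]
After op 4 (RCL M0): stack=[20,0] mem=[0,0,0,0]
After op 5 (*): stack=[0] mem=[0,0,0,0]
After op 6 (STO M3): stack=[empty] mem=[0,0,0,0]
After op 7 (push 17): stack=[17] mem=[0,0,0,0]
After op 8 (push 11): stack=[17,11] mem=[0,0,0,0]
After op 9 (dup): stack=[17,11,11] mem=[0,0,0,0]
After op 10 (*): stack=[17,121] mem=[0,0,0,0]
After op 11 (-): stack=[-104] mem=[0,0,0,0]
After op 12 (RCL M3): stack=[-104,0] mem=[0,0,0,0]
After op 13 (-): stack=[-104] mem=[0,0,0,0]
After op 14 (push 8): stack=[-104,8] mem=[0,0,0,0]

[-104, 8]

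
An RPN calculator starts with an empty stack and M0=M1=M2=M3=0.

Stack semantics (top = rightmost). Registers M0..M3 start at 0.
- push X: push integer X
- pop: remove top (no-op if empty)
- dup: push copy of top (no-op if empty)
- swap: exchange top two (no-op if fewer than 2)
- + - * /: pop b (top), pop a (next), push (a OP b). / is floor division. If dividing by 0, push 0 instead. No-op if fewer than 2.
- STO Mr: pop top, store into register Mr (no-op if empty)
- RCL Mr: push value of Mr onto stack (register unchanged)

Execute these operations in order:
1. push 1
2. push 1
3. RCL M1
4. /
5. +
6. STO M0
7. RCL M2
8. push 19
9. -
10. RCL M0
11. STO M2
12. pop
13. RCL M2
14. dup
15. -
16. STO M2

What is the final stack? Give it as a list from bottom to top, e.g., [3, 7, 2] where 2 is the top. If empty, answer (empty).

Answer: (empty)

Derivation:
After op 1 (push 1): stack=[1] mem=[0,0,0,0]
After op 2 (push 1): stack=[1,1] mem=[0,0,0,0]
After op 3 (RCL M1): stack=[1,1,0] mem=[0,0,0,0]
After op 4 (/): stack=[1,0] mem=[0,0,0,0]
After op 5 (+): stack=[1] mem=[0,0,0,0]
After op 6 (STO M0): stack=[empty] mem=[1,0,0,0]
After op 7 (RCL M2): stack=[0] mem=[1,0,0,0]
After op 8 (push 19): stack=[0,19] mem=[1,0,0,0]
After op 9 (-): stack=[-19] mem=[1,0,0,0]
After op 10 (RCL M0): stack=[-19,1] mem=[1,0,0,0]
After op 11 (STO M2): stack=[-19] mem=[1,0,1,0]
After op 12 (pop): stack=[empty] mem=[1,0,1,0]
After op 13 (RCL M2): stack=[1] mem=[1,0,1,0]
After op 14 (dup): stack=[1,1] mem=[1,0,1,0]
After op 15 (-): stack=[0] mem=[1,0,1,0]
After op 16 (STO M2): stack=[empty] mem=[1,0,0,0]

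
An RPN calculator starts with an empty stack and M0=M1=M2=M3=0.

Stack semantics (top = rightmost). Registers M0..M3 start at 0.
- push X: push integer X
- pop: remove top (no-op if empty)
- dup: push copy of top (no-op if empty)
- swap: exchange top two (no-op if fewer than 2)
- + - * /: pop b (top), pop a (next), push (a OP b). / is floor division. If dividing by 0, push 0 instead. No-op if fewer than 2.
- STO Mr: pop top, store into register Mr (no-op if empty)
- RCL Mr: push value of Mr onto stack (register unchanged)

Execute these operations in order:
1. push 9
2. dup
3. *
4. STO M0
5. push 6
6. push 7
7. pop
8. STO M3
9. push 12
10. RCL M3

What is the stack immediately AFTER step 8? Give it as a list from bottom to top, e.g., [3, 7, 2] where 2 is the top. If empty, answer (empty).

After op 1 (push 9): stack=[9] mem=[0,0,0,0]
After op 2 (dup): stack=[9,9] mem=[0,0,0,0]
After op 3 (*): stack=[81] mem=[0,0,0,0]
After op 4 (STO M0): stack=[empty] mem=[81,0,0,0]
After op 5 (push 6): stack=[6] mem=[81,0,0,0]
After op 6 (push 7): stack=[6,7] mem=[81,0,0,0]
After op 7 (pop): stack=[6] mem=[81,0,0,0]
After op 8 (STO M3): stack=[empty] mem=[81,0,0,6]

(empty)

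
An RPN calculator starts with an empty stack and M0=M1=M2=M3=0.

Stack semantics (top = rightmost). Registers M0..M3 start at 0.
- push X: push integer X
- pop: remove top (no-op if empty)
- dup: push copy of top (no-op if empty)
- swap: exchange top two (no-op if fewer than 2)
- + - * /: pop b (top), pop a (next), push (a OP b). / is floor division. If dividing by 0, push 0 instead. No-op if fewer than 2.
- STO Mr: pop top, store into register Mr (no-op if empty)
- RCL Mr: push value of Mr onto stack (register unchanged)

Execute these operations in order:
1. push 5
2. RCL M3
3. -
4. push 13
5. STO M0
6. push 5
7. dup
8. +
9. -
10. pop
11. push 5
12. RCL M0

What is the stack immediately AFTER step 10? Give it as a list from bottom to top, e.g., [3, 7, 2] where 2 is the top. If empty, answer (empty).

After op 1 (push 5): stack=[5] mem=[0,0,0,0]
After op 2 (RCL M3): stack=[5,0] mem=[0,0,0,0]
After op 3 (-): stack=[5] mem=[0,0,0,0]
After op 4 (push 13): stack=[5,13] mem=[0,0,0,0]
After op 5 (STO M0): stack=[5] mem=[13,0,0,0]
After op 6 (push 5): stack=[5,5] mem=[13,0,0,0]
After op 7 (dup): stack=[5,5,5] mem=[13,0,0,0]
After op 8 (+): stack=[5,10] mem=[13,0,0,0]
After op 9 (-): stack=[-5] mem=[13,0,0,0]
After op 10 (pop): stack=[empty] mem=[13,0,0,0]

(empty)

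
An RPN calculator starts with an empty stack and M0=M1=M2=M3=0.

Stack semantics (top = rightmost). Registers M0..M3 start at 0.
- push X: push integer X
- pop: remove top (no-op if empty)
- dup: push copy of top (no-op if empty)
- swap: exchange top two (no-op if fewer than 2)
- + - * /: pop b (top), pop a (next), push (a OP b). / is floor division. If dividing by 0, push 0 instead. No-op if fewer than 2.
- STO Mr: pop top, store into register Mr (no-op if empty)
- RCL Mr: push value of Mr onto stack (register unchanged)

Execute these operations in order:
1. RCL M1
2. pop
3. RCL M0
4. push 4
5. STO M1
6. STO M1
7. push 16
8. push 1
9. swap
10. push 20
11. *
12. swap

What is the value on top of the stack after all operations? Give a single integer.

Answer: 1

Derivation:
After op 1 (RCL M1): stack=[0] mem=[0,0,0,0]
After op 2 (pop): stack=[empty] mem=[0,0,0,0]
After op 3 (RCL M0): stack=[0] mem=[0,0,0,0]
After op 4 (push 4): stack=[0,4] mem=[0,0,0,0]
After op 5 (STO M1): stack=[0] mem=[0,4,0,0]
After op 6 (STO M1): stack=[empty] mem=[0,0,0,0]
After op 7 (push 16): stack=[16] mem=[0,0,0,0]
After op 8 (push 1): stack=[16,1] mem=[0,0,0,0]
After op 9 (swap): stack=[1,16] mem=[0,0,0,0]
After op 10 (push 20): stack=[1,16,20] mem=[0,0,0,0]
After op 11 (*): stack=[1,320] mem=[0,0,0,0]
After op 12 (swap): stack=[320,1] mem=[0,0,0,0]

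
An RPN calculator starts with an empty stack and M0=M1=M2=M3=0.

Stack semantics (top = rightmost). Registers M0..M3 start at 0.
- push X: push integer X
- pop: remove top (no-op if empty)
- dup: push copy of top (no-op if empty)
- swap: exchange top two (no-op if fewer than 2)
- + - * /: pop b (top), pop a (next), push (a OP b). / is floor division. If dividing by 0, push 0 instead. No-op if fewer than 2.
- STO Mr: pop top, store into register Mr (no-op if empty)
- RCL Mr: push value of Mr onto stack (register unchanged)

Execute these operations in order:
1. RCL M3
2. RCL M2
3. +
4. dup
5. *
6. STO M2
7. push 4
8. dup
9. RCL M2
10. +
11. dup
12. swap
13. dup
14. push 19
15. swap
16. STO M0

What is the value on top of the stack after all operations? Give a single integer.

Answer: 19

Derivation:
After op 1 (RCL M3): stack=[0] mem=[0,0,0,0]
After op 2 (RCL M2): stack=[0,0] mem=[0,0,0,0]
After op 3 (+): stack=[0] mem=[0,0,0,0]
After op 4 (dup): stack=[0,0] mem=[0,0,0,0]
After op 5 (*): stack=[0] mem=[0,0,0,0]
After op 6 (STO M2): stack=[empty] mem=[0,0,0,0]
After op 7 (push 4): stack=[4] mem=[0,0,0,0]
After op 8 (dup): stack=[4,4] mem=[0,0,0,0]
After op 9 (RCL M2): stack=[4,4,0] mem=[0,0,0,0]
After op 10 (+): stack=[4,4] mem=[0,0,0,0]
After op 11 (dup): stack=[4,4,4] mem=[0,0,0,0]
After op 12 (swap): stack=[4,4,4] mem=[0,0,0,0]
After op 13 (dup): stack=[4,4,4,4] mem=[0,0,0,0]
After op 14 (push 19): stack=[4,4,4,4,19] mem=[0,0,0,0]
After op 15 (swap): stack=[4,4,4,19,4] mem=[0,0,0,0]
After op 16 (STO M0): stack=[4,4,4,19] mem=[4,0,0,0]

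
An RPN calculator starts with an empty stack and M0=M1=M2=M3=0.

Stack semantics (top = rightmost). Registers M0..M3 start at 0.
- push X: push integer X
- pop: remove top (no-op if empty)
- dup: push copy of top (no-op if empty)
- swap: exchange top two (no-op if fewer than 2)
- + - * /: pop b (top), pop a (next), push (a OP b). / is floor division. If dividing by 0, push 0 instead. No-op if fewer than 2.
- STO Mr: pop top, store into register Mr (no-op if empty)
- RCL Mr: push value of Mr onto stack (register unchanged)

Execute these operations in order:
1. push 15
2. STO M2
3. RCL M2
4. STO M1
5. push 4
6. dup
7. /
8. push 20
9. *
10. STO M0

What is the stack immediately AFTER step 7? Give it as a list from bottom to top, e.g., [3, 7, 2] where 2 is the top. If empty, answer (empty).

After op 1 (push 15): stack=[15] mem=[0,0,0,0]
After op 2 (STO M2): stack=[empty] mem=[0,0,15,0]
After op 3 (RCL M2): stack=[15] mem=[0,0,15,0]
After op 4 (STO M1): stack=[empty] mem=[0,15,15,0]
After op 5 (push 4): stack=[4] mem=[0,15,15,0]
After op 6 (dup): stack=[4,4] mem=[0,15,15,0]
After op 7 (/): stack=[1] mem=[0,15,15,0]

[1]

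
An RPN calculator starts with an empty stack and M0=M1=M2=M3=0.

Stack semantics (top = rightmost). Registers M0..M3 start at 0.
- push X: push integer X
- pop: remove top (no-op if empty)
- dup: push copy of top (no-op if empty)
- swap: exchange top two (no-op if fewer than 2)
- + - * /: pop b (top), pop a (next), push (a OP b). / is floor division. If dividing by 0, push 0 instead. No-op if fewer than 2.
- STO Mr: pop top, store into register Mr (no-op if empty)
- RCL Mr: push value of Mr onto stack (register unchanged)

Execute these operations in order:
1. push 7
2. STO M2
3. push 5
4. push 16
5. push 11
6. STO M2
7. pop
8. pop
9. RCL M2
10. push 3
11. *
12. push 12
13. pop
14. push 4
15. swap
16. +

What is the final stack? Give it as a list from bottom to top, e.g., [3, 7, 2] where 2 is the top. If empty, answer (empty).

Answer: [37]

Derivation:
After op 1 (push 7): stack=[7] mem=[0,0,0,0]
After op 2 (STO M2): stack=[empty] mem=[0,0,7,0]
After op 3 (push 5): stack=[5] mem=[0,0,7,0]
After op 4 (push 16): stack=[5,16] mem=[0,0,7,0]
After op 5 (push 11): stack=[5,16,11] mem=[0,0,7,0]
After op 6 (STO M2): stack=[5,16] mem=[0,0,11,0]
After op 7 (pop): stack=[5] mem=[0,0,11,0]
After op 8 (pop): stack=[empty] mem=[0,0,11,0]
After op 9 (RCL M2): stack=[11] mem=[0,0,11,0]
After op 10 (push 3): stack=[11,3] mem=[0,0,11,0]
After op 11 (*): stack=[33] mem=[0,0,11,0]
After op 12 (push 12): stack=[33,12] mem=[0,0,11,0]
After op 13 (pop): stack=[33] mem=[0,0,11,0]
After op 14 (push 4): stack=[33,4] mem=[0,0,11,0]
After op 15 (swap): stack=[4,33] mem=[0,0,11,0]
After op 16 (+): stack=[37] mem=[0,0,11,0]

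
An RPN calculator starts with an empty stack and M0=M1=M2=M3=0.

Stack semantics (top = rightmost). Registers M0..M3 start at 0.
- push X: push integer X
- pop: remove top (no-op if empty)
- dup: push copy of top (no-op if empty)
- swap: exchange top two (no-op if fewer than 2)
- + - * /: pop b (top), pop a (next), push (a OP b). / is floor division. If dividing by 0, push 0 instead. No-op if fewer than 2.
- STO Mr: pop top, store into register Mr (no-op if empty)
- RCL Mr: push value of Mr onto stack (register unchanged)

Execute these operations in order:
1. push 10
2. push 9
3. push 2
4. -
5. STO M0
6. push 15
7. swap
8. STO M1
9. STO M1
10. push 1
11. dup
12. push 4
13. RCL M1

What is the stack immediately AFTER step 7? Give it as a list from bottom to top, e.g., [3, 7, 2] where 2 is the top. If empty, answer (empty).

After op 1 (push 10): stack=[10] mem=[0,0,0,0]
After op 2 (push 9): stack=[10,9] mem=[0,0,0,0]
After op 3 (push 2): stack=[10,9,2] mem=[0,0,0,0]
After op 4 (-): stack=[10,7] mem=[0,0,0,0]
After op 5 (STO M0): stack=[10] mem=[7,0,0,0]
After op 6 (push 15): stack=[10,15] mem=[7,0,0,0]
After op 7 (swap): stack=[15,10] mem=[7,0,0,0]

[15, 10]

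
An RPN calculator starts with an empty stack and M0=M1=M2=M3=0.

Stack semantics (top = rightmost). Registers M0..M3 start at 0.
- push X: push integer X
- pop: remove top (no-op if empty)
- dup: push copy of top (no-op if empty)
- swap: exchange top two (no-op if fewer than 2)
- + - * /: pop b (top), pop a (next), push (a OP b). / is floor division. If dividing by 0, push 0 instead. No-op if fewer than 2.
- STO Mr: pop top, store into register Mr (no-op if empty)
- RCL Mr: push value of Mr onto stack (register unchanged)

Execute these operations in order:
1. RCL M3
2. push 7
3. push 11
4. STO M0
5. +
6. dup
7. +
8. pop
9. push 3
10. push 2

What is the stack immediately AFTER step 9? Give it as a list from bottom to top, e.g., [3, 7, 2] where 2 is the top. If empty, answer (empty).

After op 1 (RCL M3): stack=[0] mem=[0,0,0,0]
After op 2 (push 7): stack=[0,7] mem=[0,0,0,0]
After op 3 (push 11): stack=[0,7,11] mem=[0,0,0,0]
After op 4 (STO M0): stack=[0,7] mem=[11,0,0,0]
After op 5 (+): stack=[7] mem=[11,0,0,0]
After op 6 (dup): stack=[7,7] mem=[11,0,0,0]
After op 7 (+): stack=[14] mem=[11,0,0,0]
After op 8 (pop): stack=[empty] mem=[11,0,0,0]
After op 9 (push 3): stack=[3] mem=[11,0,0,0]

[3]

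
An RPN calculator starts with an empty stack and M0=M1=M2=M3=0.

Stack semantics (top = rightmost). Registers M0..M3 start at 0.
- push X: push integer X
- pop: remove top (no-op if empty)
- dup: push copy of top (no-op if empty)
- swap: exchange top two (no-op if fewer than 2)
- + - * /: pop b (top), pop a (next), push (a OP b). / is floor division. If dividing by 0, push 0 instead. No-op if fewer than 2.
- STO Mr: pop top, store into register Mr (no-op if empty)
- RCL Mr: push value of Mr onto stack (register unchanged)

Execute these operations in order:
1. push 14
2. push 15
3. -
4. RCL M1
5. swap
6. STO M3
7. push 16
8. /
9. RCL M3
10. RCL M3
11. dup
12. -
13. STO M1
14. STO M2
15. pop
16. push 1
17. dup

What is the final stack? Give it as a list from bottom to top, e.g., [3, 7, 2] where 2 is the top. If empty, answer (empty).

Answer: [1, 1]

Derivation:
After op 1 (push 14): stack=[14] mem=[0,0,0,0]
After op 2 (push 15): stack=[14,15] mem=[0,0,0,0]
After op 3 (-): stack=[-1] mem=[0,0,0,0]
After op 4 (RCL M1): stack=[-1,0] mem=[0,0,0,0]
After op 5 (swap): stack=[0,-1] mem=[0,0,0,0]
After op 6 (STO M3): stack=[0] mem=[0,0,0,-1]
After op 7 (push 16): stack=[0,16] mem=[0,0,0,-1]
After op 8 (/): stack=[0] mem=[0,0,0,-1]
After op 9 (RCL M3): stack=[0,-1] mem=[0,0,0,-1]
After op 10 (RCL M3): stack=[0,-1,-1] mem=[0,0,0,-1]
After op 11 (dup): stack=[0,-1,-1,-1] mem=[0,0,0,-1]
After op 12 (-): stack=[0,-1,0] mem=[0,0,0,-1]
After op 13 (STO M1): stack=[0,-1] mem=[0,0,0,-1]
After op 14 (STO M2): stack=[0] mem=[0,0,-1,-1]
After op 15 (pop): stack=[empty] mem=[0,0,-1,-1]
After op 16 (push 1): stack=[1] mem=[0,0,-1,-1]
After op 17 (dup): stack=[1,1] mem=[0,0,-1,-1]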